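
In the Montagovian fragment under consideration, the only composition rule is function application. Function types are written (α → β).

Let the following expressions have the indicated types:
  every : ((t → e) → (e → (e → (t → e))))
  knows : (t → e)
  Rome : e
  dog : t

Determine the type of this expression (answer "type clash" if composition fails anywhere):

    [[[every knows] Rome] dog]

At [every knows], every : ((t → e) → (e → (e → (t → e)))) takes knows : (t → e), giving (e → (e → (t → e))).
At [[every knows] Rome], [every knows] : (e → (e → (t → e))) takes Rome : e, giving (e → (t → e)).
[[[every knows] Rome] dog]: (e → (t → e)) and t cannot combine by function application — type clash.

type clash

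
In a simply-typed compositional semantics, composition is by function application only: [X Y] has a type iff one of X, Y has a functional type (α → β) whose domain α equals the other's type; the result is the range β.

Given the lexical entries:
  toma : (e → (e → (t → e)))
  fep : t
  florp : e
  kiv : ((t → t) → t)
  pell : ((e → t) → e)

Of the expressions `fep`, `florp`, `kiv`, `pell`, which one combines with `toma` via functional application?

florp

fep : t — no; toma wants e, and fep wants nothing (atomic).
florp — combines: toma : (e → (e → (t → e))) takes florp : e as argument, giving (e → (t → e)).
kiv : ((t → t) → t) — no; toma wants e, and kiv wants (t → t).
pell : ((e → t) → e) — no; toma wants e, and pell wants (e → t).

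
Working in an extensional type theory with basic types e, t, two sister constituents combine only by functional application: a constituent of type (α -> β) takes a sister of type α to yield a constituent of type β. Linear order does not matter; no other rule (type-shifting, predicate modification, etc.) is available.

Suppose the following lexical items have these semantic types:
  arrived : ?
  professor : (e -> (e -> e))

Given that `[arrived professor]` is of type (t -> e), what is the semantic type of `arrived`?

((e -> (e -> e)) -> (t -> e))

At [arrived professor] (required: (t -> e)): professor is (e -> (e -> e)), which is not a function with range (t -> e); hence arrived is the functor — type ((e -> (e -> e)) -> (t -> e)).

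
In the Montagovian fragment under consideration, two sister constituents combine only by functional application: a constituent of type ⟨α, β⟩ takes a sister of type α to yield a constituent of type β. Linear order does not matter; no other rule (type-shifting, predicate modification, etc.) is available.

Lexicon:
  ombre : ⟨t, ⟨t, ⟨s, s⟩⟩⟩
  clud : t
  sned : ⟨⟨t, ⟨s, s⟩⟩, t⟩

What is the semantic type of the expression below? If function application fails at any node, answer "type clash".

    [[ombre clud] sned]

[ombre clud]: ombre is ⟨t, ⟨t, ⟨s, s⟩⟩⟩, clud is t; result ⟨t, ⟨s, s⟩⟩.
[[ombre clud] sned]: sned is ⟨⟨t, ⟨s, s⟩⟩, t⟩, [ombre clud] is ⟨t, ⟨s, s⟩⟩; result t.

t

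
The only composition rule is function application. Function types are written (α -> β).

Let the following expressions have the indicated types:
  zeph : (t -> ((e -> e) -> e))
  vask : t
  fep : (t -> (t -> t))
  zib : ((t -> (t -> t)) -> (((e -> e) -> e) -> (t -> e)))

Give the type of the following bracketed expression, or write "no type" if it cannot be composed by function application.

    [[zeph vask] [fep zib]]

(t -> e)

[zeph vask]: zeph is (t -> ((e -> e) -> e)), vask is t; result ((e -> e) -> e).
[fep zib]: zib is ((t -> (t -> t)) -> (((e -> e) -> e) -> (t -> e))), fep is (t -> (t -> t)); result (((e -> e) -> e) -> (t -> e)).
[[zeph vask] [fep zib]]: [fep zib] is (((e -> e) -> e) -> (t -> e)), [zeph vask] is ((e -> e) -> e); result (t -> e).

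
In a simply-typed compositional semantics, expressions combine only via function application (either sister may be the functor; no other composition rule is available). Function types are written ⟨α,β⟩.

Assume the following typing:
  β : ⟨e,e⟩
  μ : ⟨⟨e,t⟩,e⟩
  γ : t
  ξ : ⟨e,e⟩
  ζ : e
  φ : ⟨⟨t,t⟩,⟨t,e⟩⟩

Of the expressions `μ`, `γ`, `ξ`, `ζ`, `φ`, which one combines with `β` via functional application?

ζ

μ : ⟨⟨e,t⟩,e⟩ — does not combine with β.
γ : t — does not combine with β.
ξ : ⟨e,e⟩ — does not combine with β.
ζ — combines: β : ⟨e,e⟩ takes ζ : e as argument, giving e.
φ : ⟨⟨t,t⟩,⟨t,e⟩⟩ — does not combine with β.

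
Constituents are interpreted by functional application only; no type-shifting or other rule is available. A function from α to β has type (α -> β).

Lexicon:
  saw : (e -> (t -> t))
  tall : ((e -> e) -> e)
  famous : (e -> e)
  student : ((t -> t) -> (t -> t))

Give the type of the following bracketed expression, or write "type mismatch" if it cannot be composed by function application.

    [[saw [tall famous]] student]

[tall famous]: tall is ((e -> e) -> e), famous is (e -> e); result e.
[saw [tall famous]]: saw is (e -> (t -> t)), [tall famous] is e; result (t -> t).
[[saw [tall famous]] student]: student is ((t -> t) -> (t -> t)), [saw [tall famous]] is (t -> t); result (t -> t).

(t -> t)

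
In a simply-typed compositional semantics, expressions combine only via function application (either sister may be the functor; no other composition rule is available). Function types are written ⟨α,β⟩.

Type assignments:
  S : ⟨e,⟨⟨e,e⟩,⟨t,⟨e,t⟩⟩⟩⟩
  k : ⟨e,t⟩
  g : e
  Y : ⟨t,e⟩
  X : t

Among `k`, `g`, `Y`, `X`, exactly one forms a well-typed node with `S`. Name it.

g

k : ⟨e,t⟩ — neither side's domain matches the other.
g — combines: S : ⟨e,⟨⟨e,e⟩,⟨t,⟨e,t⟩⟩⟩⟩ takes g : e as argument, giving ⟨⟨e,e⟩,⟨t,⟨e,t⟩⟩⟩.
Y : ⟨t,e⟩ — neither side's domain matches the other.
X : t — neither side's domain matches the other.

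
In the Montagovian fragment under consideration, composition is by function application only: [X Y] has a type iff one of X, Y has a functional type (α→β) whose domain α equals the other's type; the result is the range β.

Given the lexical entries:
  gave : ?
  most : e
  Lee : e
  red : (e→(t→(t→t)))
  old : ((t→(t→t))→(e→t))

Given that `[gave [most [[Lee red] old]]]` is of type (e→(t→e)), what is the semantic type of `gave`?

(t→(e→(t→e)))

For [gave [most [[Lee red] old]]] to have type (e→(t→e)) with [most [[Lee red] old]] of type t, gave must be the function: gave : (t→(e→(t→e))).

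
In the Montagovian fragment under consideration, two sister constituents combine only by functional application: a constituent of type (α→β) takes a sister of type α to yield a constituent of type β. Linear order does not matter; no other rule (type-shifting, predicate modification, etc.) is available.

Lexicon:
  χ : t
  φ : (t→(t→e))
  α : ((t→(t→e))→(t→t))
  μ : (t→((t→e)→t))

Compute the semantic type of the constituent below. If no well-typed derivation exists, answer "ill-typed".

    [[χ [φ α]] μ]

[φ α] — α of type ((t→(t→e))→(t→t)) combines with φ of type (t→(t→e)): type (t→t).
[χ [φ α]] — [φ α] of type (t→t) combines with χ of type t: type t.
[[χ [φ α]] μ] — μ of type (t→((t→e)→t)) combines with [χ [φ α]] of type t: type ((t→e)→t).

((t→e)→t)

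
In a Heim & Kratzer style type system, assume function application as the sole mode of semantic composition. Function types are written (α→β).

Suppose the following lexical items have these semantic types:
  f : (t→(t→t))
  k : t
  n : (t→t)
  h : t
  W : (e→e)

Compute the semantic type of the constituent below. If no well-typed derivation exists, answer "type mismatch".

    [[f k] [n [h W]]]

type mismatch

At [f k], f : (t→(t→t)) takes k : t, giving (t→t).
[h W]: t with (e→e) — neither is a function whose domain matches the other; composition fails here.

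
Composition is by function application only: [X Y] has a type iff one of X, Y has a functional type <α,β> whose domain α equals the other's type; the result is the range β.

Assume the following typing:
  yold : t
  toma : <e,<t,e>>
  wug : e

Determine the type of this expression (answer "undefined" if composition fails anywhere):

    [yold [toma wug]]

[toma wug]: <e,<t,e>> applied to e yields <t,e>.
[yold [toma wug]]: <t,e> applied to t yields e.

e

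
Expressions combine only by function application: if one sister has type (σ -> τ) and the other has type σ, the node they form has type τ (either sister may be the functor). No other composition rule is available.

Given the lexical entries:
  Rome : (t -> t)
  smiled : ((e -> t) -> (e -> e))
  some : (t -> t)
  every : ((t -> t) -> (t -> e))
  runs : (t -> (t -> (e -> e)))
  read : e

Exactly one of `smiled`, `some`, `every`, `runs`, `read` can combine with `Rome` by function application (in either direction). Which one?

every

smiled : ((e -> t) -> (e -> e)) — neither side's domain matches the other.
some : (t -> t) — neither side's domain matches the other.
every — combines: every : ((t -> t) -> (t -> e)) takes Rome : (t -> t) as argument, giving (t -> e).
runs : (t -> (t -> (e -> e))) — neither side's domain matches the other.
read : e — neither side's domain matches the other.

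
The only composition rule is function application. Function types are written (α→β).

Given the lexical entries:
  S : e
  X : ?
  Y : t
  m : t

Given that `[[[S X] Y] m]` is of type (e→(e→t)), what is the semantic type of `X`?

(e→(t→(t→(e→(e→t)))))

[[[S X] Y] m] is required to be (e→(e→t)). m : t cannot yield (e→(e→t)) as functor, so [[S X] Y] : (t→(e→(e→t))).
[[S X] Y] is required to be (t→(e→(e→t))). Y : t cannot yield (t→(e→(e→t))) as functor, so [S X] : (t→(t→(e→(e→t)))).
[S X] is required to be (t→(t→(e→(e→t)))). S : e cannot yield (t→(t→(e→(e→t)))) as functor, so X : (e→(t→(t→(e→(e→t))))).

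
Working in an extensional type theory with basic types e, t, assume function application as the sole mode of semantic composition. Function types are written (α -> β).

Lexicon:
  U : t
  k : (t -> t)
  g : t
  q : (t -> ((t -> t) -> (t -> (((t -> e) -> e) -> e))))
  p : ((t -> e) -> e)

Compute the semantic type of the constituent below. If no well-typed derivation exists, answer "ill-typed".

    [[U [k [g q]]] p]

[g q]: q is (t -> ((t -> t) -> (t -> (((t -> e) -> e) -> e)))), g is t; result ((t -> t) -> (t -> (((t -> e) -> e) -> e))).
[k [g q]]: [g q] is ((t -> t) -> (t -> (((t -> e) -> e) -> e))), k is (t -> t); result (t -> (((t -> e) -> e) -> e)).
[U [k [g q]]]: [k [g q]] is (t -> (((t -> e) -> e) -> e)), U is t; result (((t -> e) -> e) -> e).
[[U [k [g q]]] p]: [U [k [g q]]] is (((t -> e) -> e) -> e), p is ((t -> e) -> e); result e.

e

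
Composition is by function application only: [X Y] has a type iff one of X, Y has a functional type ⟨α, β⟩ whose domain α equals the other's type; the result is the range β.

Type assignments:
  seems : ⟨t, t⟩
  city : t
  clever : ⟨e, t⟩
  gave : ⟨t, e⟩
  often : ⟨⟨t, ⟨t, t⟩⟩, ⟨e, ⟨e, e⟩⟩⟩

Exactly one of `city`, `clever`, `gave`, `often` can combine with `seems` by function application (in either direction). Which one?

city — combines: seems : ⟨t, t⟩ takes city : t as argument, giving t.
clever : ⟨e, t⟩ — seems needs t; clever needs e; neither fits.
gave : ⟨t, e⟩ — seems needs t; gave needs t; neither fits.
often : ⟨⟨t, ⟨t, t⟩⟩, ⟨e, ⟨e, e⟩⟩⟩ — seems needs t; often needs ⟨t, ⟨t, t⟩⟩; neither fits.

city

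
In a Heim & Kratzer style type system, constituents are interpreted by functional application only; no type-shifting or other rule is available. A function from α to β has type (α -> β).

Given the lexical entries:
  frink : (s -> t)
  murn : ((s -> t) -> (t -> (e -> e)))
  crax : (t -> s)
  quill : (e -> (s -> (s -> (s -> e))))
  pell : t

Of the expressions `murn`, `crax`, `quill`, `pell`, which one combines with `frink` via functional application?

murn

murn — combines: murn : ((s -> t) -> (t -> (e -> e))) takes frink : (s -> t) as argument, giving (t -> (e -> e)).
crax : (t -> s) — frink needs s; crax needs t; neither fits.
quill : (e -> (s -> (s -> (s -> e)))) — frink needs s; quill needs e; neither fits.
pell : t — frink needs s; pell needs nothing (atomic); neither fits.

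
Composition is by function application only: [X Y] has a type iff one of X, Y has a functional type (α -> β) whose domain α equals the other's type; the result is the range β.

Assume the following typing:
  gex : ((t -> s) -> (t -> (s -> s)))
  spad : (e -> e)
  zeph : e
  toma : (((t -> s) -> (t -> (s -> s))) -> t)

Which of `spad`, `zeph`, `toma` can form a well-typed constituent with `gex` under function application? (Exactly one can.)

toma

spad : (e -> e) — gex needs (t -> s); spad needs e; neither fits.
zeph : e — gex needs (t -> s); zeph needs nothing (atomic); neither fits.
toma — combines: toma : (((t -> s) -> (t -> (s -> s))) -> t) takes gex : ((t -> s) -> (t -> (s -> s))) as argument, giving t.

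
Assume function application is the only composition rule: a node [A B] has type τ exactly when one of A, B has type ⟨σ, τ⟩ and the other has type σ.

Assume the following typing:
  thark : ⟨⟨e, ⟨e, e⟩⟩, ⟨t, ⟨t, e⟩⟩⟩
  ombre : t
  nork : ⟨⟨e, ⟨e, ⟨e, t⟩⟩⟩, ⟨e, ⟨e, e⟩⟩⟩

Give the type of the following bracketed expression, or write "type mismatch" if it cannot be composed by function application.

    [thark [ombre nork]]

type mismatch

[ombre nork]: t with ⟨⟨e, ⟨e, ⟨e, t⟩⟩⟩, ⟨e, ⟨e, e⟩⟩⟩ — neither is a function whose domain matches the other; composition fails here.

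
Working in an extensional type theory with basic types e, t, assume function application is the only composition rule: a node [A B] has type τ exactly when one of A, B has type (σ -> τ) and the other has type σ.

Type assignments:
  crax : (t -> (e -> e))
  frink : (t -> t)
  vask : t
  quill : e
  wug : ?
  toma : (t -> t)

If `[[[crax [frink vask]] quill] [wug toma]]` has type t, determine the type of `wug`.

At [[[crax [frink vask]] quill] [wug toma]] (required: t): [[crax [frink vask]] quill] is e, which is not a function with range t; hence [wug toma] is the functor — type (e -> t).
At [wug toma] (required: (e -> t)): toma is (t -> t), which is not a function with range (e -> t); hence wug is the functor — type ((t -> t) -> (e -> t)).

((t -> t) -> (e -> t))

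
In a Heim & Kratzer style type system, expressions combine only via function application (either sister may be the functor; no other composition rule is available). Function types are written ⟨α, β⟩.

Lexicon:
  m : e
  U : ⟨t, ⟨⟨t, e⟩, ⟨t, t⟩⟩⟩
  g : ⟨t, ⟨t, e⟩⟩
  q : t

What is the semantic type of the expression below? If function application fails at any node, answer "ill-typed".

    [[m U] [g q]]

At [m U]: neither e nor ⟨t, ⟨⟨t, e⟩, ⟨t, t⟩⟩⟩ can take the other as argument; the node is ill-typed.

ill-typed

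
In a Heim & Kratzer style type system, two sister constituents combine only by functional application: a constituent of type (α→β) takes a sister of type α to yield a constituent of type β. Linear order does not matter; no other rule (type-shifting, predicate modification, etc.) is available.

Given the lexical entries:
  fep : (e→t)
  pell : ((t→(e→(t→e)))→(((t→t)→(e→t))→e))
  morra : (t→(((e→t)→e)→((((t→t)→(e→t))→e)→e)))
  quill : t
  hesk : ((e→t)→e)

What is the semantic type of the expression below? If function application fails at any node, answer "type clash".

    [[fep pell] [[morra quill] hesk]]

At [fep pell]: neither (e→t) nor ((t→(e→(t→e)))→(((t→t)→(e→t))→e)) can take the other as argument; the node is ill-typed.

type clash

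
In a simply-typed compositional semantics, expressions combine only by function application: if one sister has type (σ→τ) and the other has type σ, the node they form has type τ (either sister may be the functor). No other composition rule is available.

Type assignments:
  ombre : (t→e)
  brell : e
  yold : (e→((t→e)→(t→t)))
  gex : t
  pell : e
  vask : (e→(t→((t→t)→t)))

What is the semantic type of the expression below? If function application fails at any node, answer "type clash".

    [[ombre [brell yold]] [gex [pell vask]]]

t

At [brell yold], yold : (e→((t→e)→(t→t))) takes brell : e, giving ((t→e)→(t→t)).
At [ombre [brell yold]], [brell yold] : ((t→e)→(t→t)) takes ombre : (t→e), giving (t→t).
At [pell vask], vask : (e→(t→((t→t)→t))) takes pell : e, giving (t→((t→t)→t)).
At [gex [pell vask]], [pell vask] : (t→((t→t)→t)) takes gex : t, giving ((t→t)→t).
At [[ombre [brell yold]] [gex [pell vask]]], [gex [pell vask]] : ((t→t)→t) takes [ombre [brell yold]] : (t→t), giving t.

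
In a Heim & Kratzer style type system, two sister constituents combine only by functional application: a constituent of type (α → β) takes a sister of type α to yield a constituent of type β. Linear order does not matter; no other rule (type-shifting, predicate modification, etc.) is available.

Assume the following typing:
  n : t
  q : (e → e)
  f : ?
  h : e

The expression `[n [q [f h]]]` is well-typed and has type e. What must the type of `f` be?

(e → ((e → e) → (t → e)))

For [n [q [f h]]] to have type e with n of type t, [q [f h]] must be the function: [q [f h]] : (t → e).
For [q [f h]] to have type (t → e) with q of type (e → e), [f h] must be the function: [f h] : ((e → e) → (t → e)).
For [f h] to have type ((e → e) → (t → e)) with h of type e, f must be the function: f : (e → ((e → e) → (t → e))).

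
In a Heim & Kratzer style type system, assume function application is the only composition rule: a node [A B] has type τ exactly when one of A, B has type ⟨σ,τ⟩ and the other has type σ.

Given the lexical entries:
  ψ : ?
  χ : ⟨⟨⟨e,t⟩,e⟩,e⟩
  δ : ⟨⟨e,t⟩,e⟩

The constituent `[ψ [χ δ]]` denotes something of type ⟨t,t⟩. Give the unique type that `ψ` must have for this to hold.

⟨e,⟨t,t⟩⟩

[ψ [χ δ]] must have type ⟨t,t⟩. The sister [χ δ] has type e; that is not a function onto ⟨t,t⟩, so ψ must be the functor, of type ⟨e,⟨t,t⟩⟩.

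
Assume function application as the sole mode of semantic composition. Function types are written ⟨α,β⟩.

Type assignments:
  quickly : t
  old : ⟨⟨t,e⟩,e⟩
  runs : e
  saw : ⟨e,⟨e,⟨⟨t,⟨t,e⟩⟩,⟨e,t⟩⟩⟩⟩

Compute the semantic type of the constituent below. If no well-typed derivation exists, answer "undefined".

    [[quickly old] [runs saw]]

undefined

[quickly old]: t and ⟨⟨t,e⟩,e⟩ cannot combine by function application — type clash.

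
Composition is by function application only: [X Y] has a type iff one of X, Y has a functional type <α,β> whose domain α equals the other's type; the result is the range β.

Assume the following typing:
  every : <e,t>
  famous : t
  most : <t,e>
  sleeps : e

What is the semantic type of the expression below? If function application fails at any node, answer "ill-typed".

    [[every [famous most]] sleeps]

[famous most]: <t,e> applied to t yields e.
[every [famous most]]: <e,t> applied to e yields t.
[[every [famous most]] sleeps]: t with e — neither is a function whose domain matches the other; composition fails here.

ill-typed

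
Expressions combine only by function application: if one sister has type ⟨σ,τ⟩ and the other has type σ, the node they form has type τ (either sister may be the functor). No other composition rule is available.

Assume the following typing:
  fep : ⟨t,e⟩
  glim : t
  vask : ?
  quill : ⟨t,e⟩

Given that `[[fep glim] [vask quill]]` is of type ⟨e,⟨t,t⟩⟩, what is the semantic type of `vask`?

[[fep glim] [vask quill]] is required to be ⟨e,⟨t,t⟩⟩. [fep glim] : e cannot yield ⟨e,⟨t,t⟩⟩ as functor, so [vask quill] : ⟨e,⟨e,⟨t,t⟩⟩⟩.
[vask quill] is required to be ⟨e,⟨e,⟨t,t⟩⟩⟩. quill : ⟨t,e⟩ cannot yield ⟨e,⟨e,⟨t,t⟩⟩⟩ as functor, so vask : ⟨⟨t,e⟩,⟨e,⟨e,⟨t,t⟩⟩⟩⟩.

⟨⟨t,e⟩,⟨e,⟨e,⟨t,t⟩⟩⟩⟩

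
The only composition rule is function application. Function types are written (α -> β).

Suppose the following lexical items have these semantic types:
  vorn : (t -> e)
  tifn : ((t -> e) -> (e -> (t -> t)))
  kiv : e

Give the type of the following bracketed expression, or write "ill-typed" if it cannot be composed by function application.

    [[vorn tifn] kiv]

[vorn tifn]: tifn is ((t -> e) -> (e -> (t -> t))), vorn is (t -> e); result (e -> (t -> t)).
[[vorn tifn] kiv]: [vorn tifn] is (e -> (t -> t)), kiv is e; result (t -> t).

(t -> t)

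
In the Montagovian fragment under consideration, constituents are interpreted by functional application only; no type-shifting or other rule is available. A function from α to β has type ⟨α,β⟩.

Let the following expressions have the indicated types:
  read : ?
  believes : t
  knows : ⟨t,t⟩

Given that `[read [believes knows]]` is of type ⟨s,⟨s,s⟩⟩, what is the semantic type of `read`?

⟨t,⟨s,⟨s,s⟩⟩⟩

For [read [believes knows]] to have type ⟨s,⟨s,s⟩⟩ with [believes knows] of type t, read must be the function: read : ⟨t,⟨s,⟨s,s⟩⟩⟩.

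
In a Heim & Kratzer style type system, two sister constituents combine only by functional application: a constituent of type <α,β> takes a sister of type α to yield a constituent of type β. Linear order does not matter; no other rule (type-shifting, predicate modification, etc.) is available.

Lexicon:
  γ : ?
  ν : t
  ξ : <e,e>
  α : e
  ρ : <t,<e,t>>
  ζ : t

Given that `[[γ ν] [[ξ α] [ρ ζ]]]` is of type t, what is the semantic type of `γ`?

At [[γ ν] [[ξ α] [ρ ζ]]] (required: t): [[ξ α] [ρ ζ]] is t, which is not a function with range t; hence [γ ν] is the functor — type <t,t>.
At [γ ν] (required: <t,t>): ν is t, which is not a function with range <t,t>; hence γ is the functor — type <t,<t,t>>.

<t,<t,t>>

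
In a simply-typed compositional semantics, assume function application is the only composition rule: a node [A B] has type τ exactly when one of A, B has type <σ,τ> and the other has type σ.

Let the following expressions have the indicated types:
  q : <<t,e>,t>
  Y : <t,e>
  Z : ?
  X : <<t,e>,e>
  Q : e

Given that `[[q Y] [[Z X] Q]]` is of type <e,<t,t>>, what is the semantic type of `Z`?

For [[q Y] [[Z X] Q]] to have type <e,<t,t>> with [q Y] of type t, [[Z X] Q] must be the function: [[Z X] Q] : <t,<e,<t,t>>>.
For [[Z X] Q] to have type <t,<e,<t,t>>> with Q of type e, [Z X] must be the function: [Z X] : <e,<t,<e,<t,t>>>>.
For [Z X] to have type <e,<t,<e,<t,t>>>> with X of type <<t,e>,e>, Z must be the function: Z : <<<t,e>,e>,<e,<t,<e,<t,t>>>>>.

<<<t,e>,e>,<e,<t,<e,<t,t>>>>>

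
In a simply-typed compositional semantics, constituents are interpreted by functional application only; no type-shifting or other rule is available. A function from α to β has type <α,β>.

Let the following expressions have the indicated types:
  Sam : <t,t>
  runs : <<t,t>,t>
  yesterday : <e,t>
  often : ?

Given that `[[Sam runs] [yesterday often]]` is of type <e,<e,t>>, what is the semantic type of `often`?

[[Sam runs] [yesterday often]] must have type <e,<e,t>>. The sister [Sam runs] has type t; that is not a function onto <e,<e,t>>, so [yesterday often] must be the functor, of type <t,<e,<e,t>>>.
[yesterday often] must have type <t,<e,<e,t>>>. The sister yesterday has type <e,t>; that is not a function onto <t,<e,<e,t>>>, so often must be the functor, of type <<e,t>,<t,<e,<e,t>>>>.

<<e,t>,<t,<e,<e,t>>>>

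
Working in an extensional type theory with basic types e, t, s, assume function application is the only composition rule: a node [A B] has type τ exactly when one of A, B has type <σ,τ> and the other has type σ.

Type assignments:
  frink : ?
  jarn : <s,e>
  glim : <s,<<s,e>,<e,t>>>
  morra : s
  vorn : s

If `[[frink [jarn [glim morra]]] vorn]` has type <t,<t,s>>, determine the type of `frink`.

<<e,t>,<s,<t,<t,s>>>>

[[frink [jarn [glim morra]]] vorn] is required to be <t,<t,s>>. vorn : s cannot yield <t,<t,s>> as functor, so [frink [jarn [glim morra]]] : <s,<t,<t,s>>>.
[frink [jarn [glim morra]]] is required to be <s,<t,<t,s>>>. [jarn [glim morra]] : <e,t> cannot yield <s,<t,<t,s>>> as functor, so frink : <<e,t>,<s,<t,<t,s>>>>.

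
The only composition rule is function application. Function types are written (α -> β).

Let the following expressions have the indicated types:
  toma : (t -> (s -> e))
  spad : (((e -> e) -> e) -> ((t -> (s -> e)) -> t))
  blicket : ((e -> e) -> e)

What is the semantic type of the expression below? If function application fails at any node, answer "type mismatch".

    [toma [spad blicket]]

[spad blicket]: functor spad : (((e -> e) -> e) -> ((t -> (s -> e)) -> t)), argument blicket : ((e -> e) -> e); result ((t -> (s -> e)) -> t).
[toma [spad blicket]]: functor [spad blicket] : ((t -> (s -> e)) -> t), argument toma : (t -> (s -> e)); result t.

t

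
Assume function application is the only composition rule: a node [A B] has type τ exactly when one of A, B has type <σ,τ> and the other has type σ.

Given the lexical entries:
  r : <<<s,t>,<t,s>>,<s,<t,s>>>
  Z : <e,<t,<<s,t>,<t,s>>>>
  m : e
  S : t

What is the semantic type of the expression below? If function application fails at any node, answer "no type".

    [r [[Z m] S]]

[Z m]: <e,<t,<<s,t>,<t,s>>>> applied to e yields <t,<<s,t>,<t,s>>>.
[[Z m] S]: <t,<<s,t>,<t,s>>> applied to t yields <<s,t>,<t,s>>.
[r [[Z m] S]]: <<<s,t>,<t,s>>,<s,<t,s>>> applied to <<s,t>,<t,s>> yields <s,<t,s>>.

<s,<t,s>>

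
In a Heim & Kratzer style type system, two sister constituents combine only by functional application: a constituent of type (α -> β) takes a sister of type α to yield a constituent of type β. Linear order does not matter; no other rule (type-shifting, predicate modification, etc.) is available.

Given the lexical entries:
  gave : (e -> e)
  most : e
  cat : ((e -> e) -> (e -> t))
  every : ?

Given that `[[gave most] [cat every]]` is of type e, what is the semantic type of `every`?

(((e -> e) -> (e -> t)) -> (e -> e))

At [[gave most] [cat every]] (required: e): [gave most] is e, which is not a function with range e; hence [cat every] is the functor — type (e -> e).
At [cat every] (required: (e -> e)): cat is ((e -> e) -> (e -> t)), which is not a function with range (e -> e); hence every is the functor — type (((e -> e) -> (e -> t)) -> (e -> e)).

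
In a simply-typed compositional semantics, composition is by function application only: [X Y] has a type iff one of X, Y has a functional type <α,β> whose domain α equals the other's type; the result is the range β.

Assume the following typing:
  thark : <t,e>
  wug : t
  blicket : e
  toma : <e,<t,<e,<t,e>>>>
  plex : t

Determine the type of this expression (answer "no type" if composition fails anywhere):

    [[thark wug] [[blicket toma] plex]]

[thark wug]: <t,e> applied to t yields e.
[blicket toma]: <e,<t,<e,<t,e>>>> applied to e yields <t,<e,<t,e>>>.
[[blicket toma] plex]: <t,<e,<t,e>>> applied to t yields <e,<t,e>>.
[[thark wug] [[blicket toma] plex]]: <e,<t,e>> applied to e yields <t,e>.

<t,e>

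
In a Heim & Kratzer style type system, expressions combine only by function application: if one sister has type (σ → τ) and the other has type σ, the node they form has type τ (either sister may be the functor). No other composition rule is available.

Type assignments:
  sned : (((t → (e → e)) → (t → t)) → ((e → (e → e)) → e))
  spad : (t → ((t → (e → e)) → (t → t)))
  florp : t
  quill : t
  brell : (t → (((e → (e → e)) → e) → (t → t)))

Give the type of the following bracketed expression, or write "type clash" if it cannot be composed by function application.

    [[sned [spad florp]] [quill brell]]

(t → t)

[spad florp]: (t → ((t → (e → e)) → (t → t))) applied to t yields ((t → (e → e)) → (t → t)).
[sned [spad florp]]: (((t → (e → e)) → (t → t)) → ((e → (e → e)) → e)) applied to ((t → (e → e)) → (t → t)) yields ((e → (e → e)) → e).
[quill brell]: (t → (((e → (e → e)) → e) → (t → t))) applied to t yields (((e → (e → e)) → e) → (t → t)).
[[sned [spad florp]] [quill brell]]: (((e → (e → e)) → e) → (t → t)) applied to ((e → (e → e)) → e) yields (t → t).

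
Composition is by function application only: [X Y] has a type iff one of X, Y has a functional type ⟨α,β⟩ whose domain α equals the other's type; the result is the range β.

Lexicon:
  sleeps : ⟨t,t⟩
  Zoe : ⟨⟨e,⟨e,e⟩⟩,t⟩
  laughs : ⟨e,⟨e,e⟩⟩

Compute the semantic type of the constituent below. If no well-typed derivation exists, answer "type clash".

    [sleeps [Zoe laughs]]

t

[Zoe laughs]: functor Zoe : ⟨⟨e,⟨e,e⟩⟩,t⟩, argument laughs : ⟨e,⟨e,e⟩⟩; result t.
[sleeps [Zoe laughs]]: functor sleeps : ⟨t,t⟩, argument [Zoe laughs] : t; result t.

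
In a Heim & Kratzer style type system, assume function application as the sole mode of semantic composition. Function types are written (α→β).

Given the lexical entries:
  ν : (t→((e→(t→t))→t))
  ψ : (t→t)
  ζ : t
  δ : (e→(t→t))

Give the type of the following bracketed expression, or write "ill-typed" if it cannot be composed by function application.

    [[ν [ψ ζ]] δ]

t

[ψ ζ]: ψ is (t→t), ζ is t; result t.
[ν [ψ ζ]]: ν is (t→((e→(t→t))→t)), [ψ ζ] is t; result ((e→(t→t))→t).
[[ν [ψ ζ]] δ]: [ν [ψ ζ]] is ((e→(t→t))→t), δ is (e→(t→t)); result t.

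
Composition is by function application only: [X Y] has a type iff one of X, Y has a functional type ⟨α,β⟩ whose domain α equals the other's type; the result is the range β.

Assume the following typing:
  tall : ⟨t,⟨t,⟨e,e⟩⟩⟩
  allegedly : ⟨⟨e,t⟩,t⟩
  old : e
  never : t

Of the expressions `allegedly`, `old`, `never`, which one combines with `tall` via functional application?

never

allegedly : ⟨⟨e,t⟩,t⟩ — neither side's domain matches the other.
old : e — neither side's domain matches the other.
never — combines: tall : ⟨t,⟨t,⟨e,e⟩⟩⟩ takes never : t as argument, giving ⟨t,⟨e,e⟩⟩.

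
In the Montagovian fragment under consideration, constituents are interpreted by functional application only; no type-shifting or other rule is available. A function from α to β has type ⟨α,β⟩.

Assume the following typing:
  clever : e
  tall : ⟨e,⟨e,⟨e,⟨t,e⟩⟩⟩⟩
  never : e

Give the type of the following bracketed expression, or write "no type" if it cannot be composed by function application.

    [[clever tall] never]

⟨e,⟨t,e⟩⟩

[clever tall]: tall is ⟨e,⟨e,⟨e,⟨t,e⟩⟩⟩⟩, clever is e; result ⟨e,⟨e,⟨t,e⟩⟩⟩.
[[clever tall] never]: [clever tall] is ⟨e,⟨e,⟨t,e⟩⟩⟩, never is e; result ⟨e,⟨t,e⟩⟩.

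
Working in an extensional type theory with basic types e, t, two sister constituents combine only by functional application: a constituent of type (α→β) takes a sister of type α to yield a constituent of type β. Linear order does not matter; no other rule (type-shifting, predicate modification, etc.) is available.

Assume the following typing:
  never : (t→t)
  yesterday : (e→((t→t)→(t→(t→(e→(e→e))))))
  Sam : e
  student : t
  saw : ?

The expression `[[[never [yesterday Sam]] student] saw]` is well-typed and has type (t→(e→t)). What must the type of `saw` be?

At [[[never [yesterday Sam]] student] saw] (required: (t→(e→t))): [[never [yesterday Sam]] student] is (t→(e→(e→e))), which is not a function with range (t→(e→t)); hence saw is the functor — type ((t→(e→(e→e)))→(t→(e→t))).

((t→(e→(e→e)))→(t→(e→t)))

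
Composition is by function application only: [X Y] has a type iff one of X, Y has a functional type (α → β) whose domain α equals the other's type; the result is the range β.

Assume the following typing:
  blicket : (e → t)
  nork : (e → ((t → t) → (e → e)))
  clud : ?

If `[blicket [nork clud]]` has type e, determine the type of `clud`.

((e → ((t → t) → (e → e))) → ((e → t) → e))

At [blicket [nork clud]] (required: e): blicket is (e → t), which is not a function with range e; hence [nork clud] is the functor — type ((e → t) → e).
At [nork clud] (required: ((e → t) → e)): nork is (e → ((t → t) → (e → e))), which is not a function with range ((e → t) → e); hence clud is the functor — type ((e → ((t → t) → (e → e))) → ((e → t) → e)).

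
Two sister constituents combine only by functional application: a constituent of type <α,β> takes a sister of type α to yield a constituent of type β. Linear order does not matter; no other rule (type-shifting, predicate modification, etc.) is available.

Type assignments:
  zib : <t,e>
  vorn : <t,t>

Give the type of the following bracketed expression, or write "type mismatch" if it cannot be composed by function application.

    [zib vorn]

At [zib vorn]: neither <t,e> nor <t,t> can take the other as argument; the node is ill-typed.

type mismatch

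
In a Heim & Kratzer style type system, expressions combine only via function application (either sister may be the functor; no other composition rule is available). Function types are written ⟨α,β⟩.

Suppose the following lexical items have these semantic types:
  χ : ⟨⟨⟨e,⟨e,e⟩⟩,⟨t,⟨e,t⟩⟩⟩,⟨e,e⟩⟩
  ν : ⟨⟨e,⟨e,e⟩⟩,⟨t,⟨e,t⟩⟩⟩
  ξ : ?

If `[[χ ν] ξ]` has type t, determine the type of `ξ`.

For [[χ ν] ξ] to have type t with [χ ν] of type ⟨e,e⟩, ξ must be the function: ξ : ⟨⟨e,e⟩,t⟩.

⟨⟨e,e⟩,t⟩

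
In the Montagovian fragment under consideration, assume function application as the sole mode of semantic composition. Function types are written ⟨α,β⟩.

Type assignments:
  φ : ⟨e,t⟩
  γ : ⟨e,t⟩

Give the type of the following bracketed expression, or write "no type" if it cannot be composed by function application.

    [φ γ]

[φ γ]: ⟨e,t⟩ and ⟨e,t⟩ cannot combine by function application — type clash.

no type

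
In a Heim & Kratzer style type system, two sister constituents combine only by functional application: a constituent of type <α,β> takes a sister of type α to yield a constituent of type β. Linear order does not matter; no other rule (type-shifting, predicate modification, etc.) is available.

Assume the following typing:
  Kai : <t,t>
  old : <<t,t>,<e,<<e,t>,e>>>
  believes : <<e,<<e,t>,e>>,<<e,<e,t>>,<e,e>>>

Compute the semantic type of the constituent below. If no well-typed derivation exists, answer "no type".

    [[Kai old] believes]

[Kai old] — old of type <<t,t>,<e,<<e,t>,e>>> combines with Kai of type <t,t>: type <e,<<e,t>,e>>.
[[Kai old] believes] — believes of type <<e,<<e,t>,e>>,<<e,<e,t>>,<e,e>>> combines with [Kai old] of type <e,<<e,t>,e>>: type <<e,<e,t>>,<e,e>>.

<<e,<e,t>>,<e,e>>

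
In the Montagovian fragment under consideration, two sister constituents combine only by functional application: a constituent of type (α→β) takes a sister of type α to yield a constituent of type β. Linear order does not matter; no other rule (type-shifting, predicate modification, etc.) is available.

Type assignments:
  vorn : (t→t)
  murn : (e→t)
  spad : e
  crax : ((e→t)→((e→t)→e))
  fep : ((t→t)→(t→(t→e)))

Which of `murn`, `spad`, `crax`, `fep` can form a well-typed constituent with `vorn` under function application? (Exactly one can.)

fep

murn : (e→t) — vorn needs t; murn needs e; neither fits.
spad : e — vorn needs t; spad needs nothing (atomic); neither fits.
crax : ((e→t)→((e→t)→e)) — vorn needs t; crax needs (e→t); neither fits.
fep — combines: fep : ((t→t)→(t→(t→e))) takes vorn : (t→t) as argument, giving (t→(t→e)).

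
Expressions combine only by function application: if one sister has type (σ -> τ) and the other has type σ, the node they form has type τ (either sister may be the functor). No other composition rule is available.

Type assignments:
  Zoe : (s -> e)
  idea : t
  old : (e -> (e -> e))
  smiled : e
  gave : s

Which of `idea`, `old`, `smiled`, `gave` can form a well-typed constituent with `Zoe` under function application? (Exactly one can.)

gave

idea : t — Zoe needs s; idea needs nothing (atomic); neither fits.
old : (e -> (e -> e)) — Zoe needs s; old needs e; neither fits.
smiled : e — Zoe needs s; smiled needs nothing (atomic); neither fits.
gave — combines: Zoe : (s -> e) takes gave : s as argument, giving e.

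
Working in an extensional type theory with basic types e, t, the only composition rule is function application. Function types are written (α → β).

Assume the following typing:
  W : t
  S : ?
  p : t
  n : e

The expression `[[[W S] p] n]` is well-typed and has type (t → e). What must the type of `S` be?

(t → (t → (e → (t → e))))

At [[[W S] p] n] (required: (t → e)): n is e, which is not a function with range (t → e); hence [[W S] p] is the functor — type (e → (t → e)).
At [[W S] p] (required: (e → (t → e))): p is t, which is not a function with range (e → (t → e)); hence [W S] is the functor — type (t → (e → (t → e))).
At [W S] (required: (t → (e → (t → e)))): W is t, which is not a function with range (t → (e → (t → e))); hence S is the functor — type (t → (t → (e → (t → e)))).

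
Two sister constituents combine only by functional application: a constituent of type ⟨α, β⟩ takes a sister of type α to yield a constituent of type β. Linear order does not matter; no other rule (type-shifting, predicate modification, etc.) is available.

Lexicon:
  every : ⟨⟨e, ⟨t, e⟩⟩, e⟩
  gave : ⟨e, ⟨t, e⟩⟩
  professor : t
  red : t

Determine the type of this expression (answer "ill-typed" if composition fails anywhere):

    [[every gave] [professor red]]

ill-typed

[every gave]: ⟨⟨e, ⟨t, e⟩⟩, e⟩ applied to ⟨e, ⟨t, e⟩⟩ yields e.
[professor red]: t with t — neither is a function whose domain matches the other; composition fails here.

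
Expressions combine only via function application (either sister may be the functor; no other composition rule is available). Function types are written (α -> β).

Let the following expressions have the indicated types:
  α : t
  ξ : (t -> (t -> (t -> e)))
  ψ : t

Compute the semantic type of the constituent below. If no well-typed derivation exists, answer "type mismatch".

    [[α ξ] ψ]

(t -> e)

At [α ξ], ξ : (t -> (t -> (t -> e))) takes α : t, giving (t -> (t -> e)).
At [[α ξ] ψ], [α ξ] : (t -> (t -> e)) takes ψ : t, giving (t -> e).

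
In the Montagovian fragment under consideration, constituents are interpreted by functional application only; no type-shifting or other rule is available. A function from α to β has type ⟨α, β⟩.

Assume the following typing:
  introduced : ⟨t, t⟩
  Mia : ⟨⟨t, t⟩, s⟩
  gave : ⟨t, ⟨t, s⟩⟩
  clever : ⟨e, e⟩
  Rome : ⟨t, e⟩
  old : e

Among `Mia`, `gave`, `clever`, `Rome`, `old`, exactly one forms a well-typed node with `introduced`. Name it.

Mia — combines: Mia : ⟨⟨t, t⟩, s⟩ takes introduced : ⟨t, t⟩ as argument, giving s.
gave : ⟨t, ⟨t, s⟩⟩ — no; introduced wants t, and gave wants t.
clever : ⟨e, e⟩ — no; introduced wants t, and clever wants e.
Rome : ⟨t, e⟩ — no; introduced wants t, and Rome wants t.
old : e — no; introduced wants t, and old wants nothing (atomic).

Mia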